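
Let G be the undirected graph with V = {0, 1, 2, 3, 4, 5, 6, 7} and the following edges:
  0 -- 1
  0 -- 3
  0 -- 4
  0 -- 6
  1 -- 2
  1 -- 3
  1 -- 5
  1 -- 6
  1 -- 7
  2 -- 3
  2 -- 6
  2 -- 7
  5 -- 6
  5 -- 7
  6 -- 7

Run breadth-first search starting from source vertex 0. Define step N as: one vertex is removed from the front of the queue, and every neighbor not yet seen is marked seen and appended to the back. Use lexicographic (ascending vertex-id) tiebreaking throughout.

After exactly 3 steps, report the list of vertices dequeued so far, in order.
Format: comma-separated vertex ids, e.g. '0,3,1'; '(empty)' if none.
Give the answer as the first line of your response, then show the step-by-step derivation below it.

0,1,3

step 1: dequeue 0; queue=[1,3,4,6]; order=0
step 2: dequeue 1; queue=[3,4,6,2,5,7]; order=0,1
step 3: dequeue 3; queue=[4,6,2,5,7]; order=0,1,3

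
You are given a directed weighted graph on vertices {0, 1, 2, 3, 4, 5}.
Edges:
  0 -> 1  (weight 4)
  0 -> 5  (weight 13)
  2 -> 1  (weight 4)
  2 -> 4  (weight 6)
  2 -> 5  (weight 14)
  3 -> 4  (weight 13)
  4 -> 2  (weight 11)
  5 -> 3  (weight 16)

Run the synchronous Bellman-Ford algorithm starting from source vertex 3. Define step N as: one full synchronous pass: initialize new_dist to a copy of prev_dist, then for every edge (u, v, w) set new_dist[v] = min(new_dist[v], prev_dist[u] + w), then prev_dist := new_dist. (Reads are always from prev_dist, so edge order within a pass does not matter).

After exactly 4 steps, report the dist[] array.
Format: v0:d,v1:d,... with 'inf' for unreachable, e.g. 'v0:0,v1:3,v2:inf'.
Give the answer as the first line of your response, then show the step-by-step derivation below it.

v0:inf,v1:28,v2:24,v3:0,v4:13,v5:38

step 1: dist = v0:inf,v1:inf,v2:inf,v3:0,v4:13,v5:inf
step 2: dist = v0:inf,v1:inf,v2:24,v3:0,v4:13,v5:inf
step 3: dist = v0:inf,v1:28,v2:24,v3:0,v4:13,v5:38
step 4: dist = v0:inf,v1:28,v2:24,v3:0,v4:13,v5:38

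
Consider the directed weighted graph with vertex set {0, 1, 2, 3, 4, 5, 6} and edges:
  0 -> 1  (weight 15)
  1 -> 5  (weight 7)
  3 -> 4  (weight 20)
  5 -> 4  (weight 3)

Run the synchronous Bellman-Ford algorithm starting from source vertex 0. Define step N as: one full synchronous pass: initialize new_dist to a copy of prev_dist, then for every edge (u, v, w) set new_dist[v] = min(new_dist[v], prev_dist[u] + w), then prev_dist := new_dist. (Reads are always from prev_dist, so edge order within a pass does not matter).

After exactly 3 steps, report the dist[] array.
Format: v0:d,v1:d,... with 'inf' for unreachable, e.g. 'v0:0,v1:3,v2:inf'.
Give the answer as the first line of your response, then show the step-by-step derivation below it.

v0:0,v1:15,v2:inf,v3:inf,v4:25,v5:22,v6:inf

step 1: dist = v0:0,v1:15,v2:inf,v3:inf,v4:inf,v5:inf,v6:inf
step 2: dist = v0:0,v1:15,v2:inf,v3:inf,v4:inf,v5:22,v6:inf
step 3: dist = v0:0,v1:15,v2:inf,v3:inf,v4:25,v5:22,v6:inf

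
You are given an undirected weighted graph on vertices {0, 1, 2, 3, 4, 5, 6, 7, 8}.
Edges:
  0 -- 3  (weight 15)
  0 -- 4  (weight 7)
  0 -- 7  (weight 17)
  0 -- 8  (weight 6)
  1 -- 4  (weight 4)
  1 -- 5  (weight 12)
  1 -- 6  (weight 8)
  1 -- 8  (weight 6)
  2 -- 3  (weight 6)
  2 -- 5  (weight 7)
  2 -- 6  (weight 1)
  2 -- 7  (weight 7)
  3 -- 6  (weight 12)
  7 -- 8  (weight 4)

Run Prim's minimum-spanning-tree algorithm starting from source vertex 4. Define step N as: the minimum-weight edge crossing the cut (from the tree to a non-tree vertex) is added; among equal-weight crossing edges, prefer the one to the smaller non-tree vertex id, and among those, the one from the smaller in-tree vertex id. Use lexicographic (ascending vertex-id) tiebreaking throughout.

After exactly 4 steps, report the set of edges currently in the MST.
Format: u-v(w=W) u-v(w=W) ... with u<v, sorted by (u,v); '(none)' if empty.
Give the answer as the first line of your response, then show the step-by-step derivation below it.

0-8(w=6) 1-4(w=4) 1-8(w=6) 7-8(w=4)

step 1: add edge 1-4 (w=4); MST = {1-4(w=4)}
step 2: add edge 1-8 (w=6); MST = {1-4(w=4) 1-8(w=6)}
step 3: add edge 7-8 (w=4); MST = {1-4(w=4) 1-8(w=6) 7-8(w=4)}
step 4: add edge 0-8 (w=6); MST = {0-8(w=6) 1-4(w=4) 1-8(w=6) 7-8(w=4)}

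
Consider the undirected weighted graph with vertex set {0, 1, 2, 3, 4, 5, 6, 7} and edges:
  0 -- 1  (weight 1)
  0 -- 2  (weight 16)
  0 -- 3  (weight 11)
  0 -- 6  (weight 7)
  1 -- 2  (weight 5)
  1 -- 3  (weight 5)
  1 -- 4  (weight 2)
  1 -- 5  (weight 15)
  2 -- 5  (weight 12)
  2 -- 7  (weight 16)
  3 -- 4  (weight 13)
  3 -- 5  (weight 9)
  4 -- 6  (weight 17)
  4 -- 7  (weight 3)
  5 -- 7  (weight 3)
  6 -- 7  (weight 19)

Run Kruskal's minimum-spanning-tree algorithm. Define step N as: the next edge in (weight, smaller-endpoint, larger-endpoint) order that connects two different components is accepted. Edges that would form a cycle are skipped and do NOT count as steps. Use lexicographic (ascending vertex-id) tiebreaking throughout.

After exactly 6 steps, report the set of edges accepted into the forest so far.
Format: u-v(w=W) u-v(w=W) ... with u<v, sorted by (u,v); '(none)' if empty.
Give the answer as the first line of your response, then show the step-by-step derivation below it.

0-1(w=1) 1-2(w=5) 1-3(w=5) 1-4(w=2) 4-7(w=3) 5-7(w=3)

step 1: add edge 0-1 (w=1); MST = {0-1(w=1)}
step 2: add edge 1-4 (w=2); MST = {0-1(w=1) 1-4(w=2)}
step 3: add edge 4-7 (w=3); MST = {0-1(w=1) 1-4(w=2) 4-7(w=3)}
step 4: add edge 5-7 (w=3); MST = {0-1(w=1) 1-4(w=2) 4-7(w=3) 5-7(w=3)}
step 5: add edge 1-2 (w=5); MST = {0-1(w=1) 1-2(w=5) 1-4(w=2) 4-7(w=3) 5-7(w=3)}
step 6: add edge 1-3 (w=5); MST = {0-1(w=1) 1-2(w=5) 1-3(w=5) 1-4(w=2) 4-7(w=3) 5-7(w=3)}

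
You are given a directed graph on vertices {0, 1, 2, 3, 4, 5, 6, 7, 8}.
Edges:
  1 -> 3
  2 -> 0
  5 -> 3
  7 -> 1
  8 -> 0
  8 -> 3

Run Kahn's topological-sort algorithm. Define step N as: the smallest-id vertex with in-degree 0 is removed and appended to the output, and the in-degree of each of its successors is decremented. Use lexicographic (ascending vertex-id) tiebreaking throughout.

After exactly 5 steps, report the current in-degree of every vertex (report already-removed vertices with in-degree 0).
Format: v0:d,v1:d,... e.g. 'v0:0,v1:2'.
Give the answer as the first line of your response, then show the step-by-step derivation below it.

v0:1,v1:0,v2:0,v3:2,v4:0,v5:0,v6:0,v7:0,v8:0

step 1: output 2; order=[2]; indeg=(1,1,0,3,0,0,0,0,0)
step 2: output 4; order=[2,4]; indeg=(1,1,0,3,0,0,0,0,0)
step 3: output 5; order=[2,4,5]; indeg=(1,1,0,2,0,0,0,0,0)
step 4: output 6; order=[2,4,5,6]; indeg=(1,1,0,2,0,0,0,0,0)
step 5: output 7; order=[2,4,5,6,7]; indeg=(1,0,0,2,0,0,0,0,0)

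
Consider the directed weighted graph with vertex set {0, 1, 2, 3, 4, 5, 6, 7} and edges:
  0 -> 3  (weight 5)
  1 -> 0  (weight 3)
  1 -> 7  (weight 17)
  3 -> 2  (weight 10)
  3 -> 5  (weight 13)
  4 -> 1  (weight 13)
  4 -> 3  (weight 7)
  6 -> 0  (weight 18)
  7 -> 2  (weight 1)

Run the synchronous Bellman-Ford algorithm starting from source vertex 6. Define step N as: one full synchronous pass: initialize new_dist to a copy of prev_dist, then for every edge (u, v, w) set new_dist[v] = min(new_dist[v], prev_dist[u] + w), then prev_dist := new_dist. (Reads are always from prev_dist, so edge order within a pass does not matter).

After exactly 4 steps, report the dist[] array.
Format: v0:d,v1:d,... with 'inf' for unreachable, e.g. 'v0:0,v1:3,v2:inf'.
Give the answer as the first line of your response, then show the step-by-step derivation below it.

v0:18,v1:inf,v2:33,v3:23,v4:inf,v5:36,v6:0,v7:inf

step 1: dist = v0:18,v1:inf,v2:inf,v3:inf,v4:inf,v5:inf,v6:0,v7:inf
step 2: dist = v0:18,v1:inf,v2:inf,v3:23,v4:inf,v5:inf,v6:0,v7:inf
step 3: dist = v0:18,v1:inf,v2:33,v3:23,v4:inf,v5:36,v6:0,v7:inf
step 4: dist = v0:18,v1:inf,v2:33,v3:23,v4:inf,v5:36,v6:0,v7:inf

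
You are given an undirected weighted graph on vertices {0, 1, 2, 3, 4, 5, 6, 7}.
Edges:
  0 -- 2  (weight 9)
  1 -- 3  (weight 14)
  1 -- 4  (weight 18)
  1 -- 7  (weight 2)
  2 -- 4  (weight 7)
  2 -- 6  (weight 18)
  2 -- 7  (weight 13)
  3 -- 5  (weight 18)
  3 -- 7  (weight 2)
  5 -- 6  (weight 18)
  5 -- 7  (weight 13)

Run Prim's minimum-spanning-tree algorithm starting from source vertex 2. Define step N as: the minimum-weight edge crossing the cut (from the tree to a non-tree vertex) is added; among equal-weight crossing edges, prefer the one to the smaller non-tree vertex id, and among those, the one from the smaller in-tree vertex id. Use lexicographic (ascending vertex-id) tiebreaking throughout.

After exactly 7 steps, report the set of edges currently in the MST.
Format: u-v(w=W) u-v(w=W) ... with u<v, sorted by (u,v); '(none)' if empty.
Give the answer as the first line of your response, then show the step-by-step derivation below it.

0-2(w=9) 1-7(w=2) 2-4(w=7) 2-6(w=18) 2-7(w=13) 3-7(w=2) 5-7(w=13)

step 1: add edge 2-4 (w=7); MST = {2-4(w=7)}
step 2: add edge 0-2 (w=9); MST = {0-2(w=9) 2-4(w=7)}
step 3: add edge 2-7 (w=13); MST = {0-2(w=9) 2-4(w=7) 2-7(w=13)}
step 4: add edge 1-7 (w=2); MST = {0-2(w=9) 1-7(w=2) 2-4(w=7) 2-7(w=13)}
step 5: add edge 3-7 (w=2); MST = {0-2(w=9) 1-7(w=2) 2-4(w=7) 2-7(w=13) 3-7(w=2)}
step 6: add edge 5-7 (w=13); MST = {0-2(w=9) 1-7(w=2) 2-4(w=7) 2-7(w=13) 3-7(w=2) 5-7(w=13)}
step 7: add edge 2-6 (w=18); MST = {0-2(w=9) 1-7(w=2) 2-4(w=7) 2-6(w=18) 2-7(w=13) 3-7(w=2) 5-7(w=13)}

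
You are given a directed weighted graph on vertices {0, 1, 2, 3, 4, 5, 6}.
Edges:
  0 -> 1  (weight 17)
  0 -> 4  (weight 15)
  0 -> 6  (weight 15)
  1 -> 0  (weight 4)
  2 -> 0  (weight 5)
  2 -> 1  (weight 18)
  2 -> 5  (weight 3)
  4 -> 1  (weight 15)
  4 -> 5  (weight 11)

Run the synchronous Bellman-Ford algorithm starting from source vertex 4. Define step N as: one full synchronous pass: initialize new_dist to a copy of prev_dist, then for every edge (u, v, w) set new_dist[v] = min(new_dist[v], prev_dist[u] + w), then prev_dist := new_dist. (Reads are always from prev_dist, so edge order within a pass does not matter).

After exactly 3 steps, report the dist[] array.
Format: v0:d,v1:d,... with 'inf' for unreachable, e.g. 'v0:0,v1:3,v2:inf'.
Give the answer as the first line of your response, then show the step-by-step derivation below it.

v0:19,v1:15,v2:inf,v3:inf,v4:0,v5:11,v6:34

step 1: dist = v0:inf,v1:15,v2:inf,v3:inf,v4:0,v5:11,v6:inf
step 2: dist = v0:19,v1:15,v2:inf,v3:inf,v4:0,v5:11,v6:inf
step 3: dist = v0:19,v1:15,v2:inf,v3:inf,v4:0,v5:11,v6:34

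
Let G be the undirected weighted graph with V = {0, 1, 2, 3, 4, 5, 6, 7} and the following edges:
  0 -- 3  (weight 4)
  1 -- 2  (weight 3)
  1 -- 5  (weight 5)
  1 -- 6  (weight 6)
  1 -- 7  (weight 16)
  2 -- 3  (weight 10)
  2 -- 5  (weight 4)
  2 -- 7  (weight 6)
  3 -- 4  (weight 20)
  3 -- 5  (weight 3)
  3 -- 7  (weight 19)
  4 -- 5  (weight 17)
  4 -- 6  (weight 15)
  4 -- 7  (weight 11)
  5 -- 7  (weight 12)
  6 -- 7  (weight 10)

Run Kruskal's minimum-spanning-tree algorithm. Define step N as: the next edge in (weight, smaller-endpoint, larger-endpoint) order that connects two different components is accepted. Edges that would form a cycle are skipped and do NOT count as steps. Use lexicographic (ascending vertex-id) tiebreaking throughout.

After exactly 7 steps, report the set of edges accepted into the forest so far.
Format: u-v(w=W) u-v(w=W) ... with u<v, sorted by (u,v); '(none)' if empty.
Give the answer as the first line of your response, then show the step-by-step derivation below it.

0-3(w=4) 1-2(w=3) 1-6(w=6) 2-5(w=4) 2-7(w=6) 3-5(w=3) 4-7(w=11)

step 1: add edge 1-2 (w=3); MST = {1-2(w=3)}
step 2: add edge 3-5 (w=3); MST = {1-2(w=3) 3-5(w=3)}
step 3: add edge 0-3 (w=4); MST = {0-3(w=4) 1-2(w=3) 3-5(w=3)}
step 4: add edge 2-5 (w=4); MST = {0-3(w=4) 1-2(w=3) 2-5(w=4) 3-5(w=3)}
step 5: add edge 1-6 (w=6); MST = {0-3(w=4) 1-2(w=3) 1-6(w=6) 2-5(w=4) 3-5(w=3)}
step 6: add edge 2-7 (w=6); MST = {0-3(w=4) 1-2(w=3) 1-6(w=6) 2-5(w=4) 2-7(w=6) 3-5(w=3)}
step 7: add edge 4-7 (w=11); MST = {0-3(w=4) 1-2(w=3) 1-6(w=6) 2-5(w=4) 2-7(w=6) 3-5(w=3) 4-7(w=11)}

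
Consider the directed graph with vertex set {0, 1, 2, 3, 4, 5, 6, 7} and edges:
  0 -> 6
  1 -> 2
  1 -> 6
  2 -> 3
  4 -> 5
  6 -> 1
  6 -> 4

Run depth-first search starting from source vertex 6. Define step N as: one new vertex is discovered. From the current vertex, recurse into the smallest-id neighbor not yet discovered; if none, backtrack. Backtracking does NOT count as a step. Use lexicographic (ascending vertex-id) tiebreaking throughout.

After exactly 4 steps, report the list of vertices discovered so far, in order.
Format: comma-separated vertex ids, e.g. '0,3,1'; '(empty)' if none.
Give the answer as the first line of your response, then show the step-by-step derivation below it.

6,1,2,3

step 1: discover 6; path=6; order=6
step 2: discover 1; path=6>1; order=6,1
step 3: discover 2; path=6>1>2; order=6,1,2
step 4: discover 3; path=6>1>2>3; order=6,1,2,3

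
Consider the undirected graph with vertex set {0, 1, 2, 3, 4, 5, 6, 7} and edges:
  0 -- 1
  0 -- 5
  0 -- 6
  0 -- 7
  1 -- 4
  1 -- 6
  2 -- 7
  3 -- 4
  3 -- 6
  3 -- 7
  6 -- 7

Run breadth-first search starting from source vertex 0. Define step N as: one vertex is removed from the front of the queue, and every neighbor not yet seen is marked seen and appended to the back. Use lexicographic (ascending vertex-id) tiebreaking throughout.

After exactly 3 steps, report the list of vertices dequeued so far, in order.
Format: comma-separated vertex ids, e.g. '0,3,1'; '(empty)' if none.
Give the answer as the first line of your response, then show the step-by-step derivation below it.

0,1,5

step 1: dequeue 0; queue=[1,5,6,7]; order=0
step 2: dequeue 1; queue=[5,6,7,4]; order=0,1
step 3: dequeue 5; queue=[6,7,4]; order=0,1,5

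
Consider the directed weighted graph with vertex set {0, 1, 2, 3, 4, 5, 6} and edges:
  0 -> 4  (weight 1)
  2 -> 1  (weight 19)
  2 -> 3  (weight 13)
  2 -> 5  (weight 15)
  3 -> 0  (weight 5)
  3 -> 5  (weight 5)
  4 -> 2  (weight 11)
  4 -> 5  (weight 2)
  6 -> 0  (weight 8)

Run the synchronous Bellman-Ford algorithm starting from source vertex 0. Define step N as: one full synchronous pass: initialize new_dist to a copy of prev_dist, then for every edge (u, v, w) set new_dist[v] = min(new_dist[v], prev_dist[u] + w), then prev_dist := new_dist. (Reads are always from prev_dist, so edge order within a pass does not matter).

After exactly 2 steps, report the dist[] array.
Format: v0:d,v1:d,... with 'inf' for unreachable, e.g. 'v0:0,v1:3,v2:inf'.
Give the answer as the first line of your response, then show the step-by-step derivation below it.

v0:0,v1:inf,v2:12,v3:inf,v4:1,v5:3,v6:inf

step 1: dist = v0:0,v1:inf,v2:inf,v3:inf,v4:1,v5:inf,v6:inf
step 2: dist = v0:0,v1:inf,v2:12,v3:inf,v4:1,v5:3,v6:inf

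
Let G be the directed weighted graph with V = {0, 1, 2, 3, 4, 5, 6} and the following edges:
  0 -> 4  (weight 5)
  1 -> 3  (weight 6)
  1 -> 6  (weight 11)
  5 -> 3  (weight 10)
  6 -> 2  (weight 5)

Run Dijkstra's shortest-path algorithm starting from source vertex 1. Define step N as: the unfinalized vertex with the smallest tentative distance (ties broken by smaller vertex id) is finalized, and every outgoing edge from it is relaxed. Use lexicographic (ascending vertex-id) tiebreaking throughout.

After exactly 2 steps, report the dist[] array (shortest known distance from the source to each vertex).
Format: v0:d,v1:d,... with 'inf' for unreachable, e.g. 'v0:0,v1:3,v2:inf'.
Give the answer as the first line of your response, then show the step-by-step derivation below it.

v0:inf,v1:0,v2:inf,v3:6,v4:inf,v5:inf,v6:11

step 1: dist = v0:inf,v1:0,v2:inf,v3:6,v4:inf,v5:inf,v6:11
step 2: dist = v0:inf,v1:0,v2:inf,v3:6,v4:inf,v5:inf,v6:11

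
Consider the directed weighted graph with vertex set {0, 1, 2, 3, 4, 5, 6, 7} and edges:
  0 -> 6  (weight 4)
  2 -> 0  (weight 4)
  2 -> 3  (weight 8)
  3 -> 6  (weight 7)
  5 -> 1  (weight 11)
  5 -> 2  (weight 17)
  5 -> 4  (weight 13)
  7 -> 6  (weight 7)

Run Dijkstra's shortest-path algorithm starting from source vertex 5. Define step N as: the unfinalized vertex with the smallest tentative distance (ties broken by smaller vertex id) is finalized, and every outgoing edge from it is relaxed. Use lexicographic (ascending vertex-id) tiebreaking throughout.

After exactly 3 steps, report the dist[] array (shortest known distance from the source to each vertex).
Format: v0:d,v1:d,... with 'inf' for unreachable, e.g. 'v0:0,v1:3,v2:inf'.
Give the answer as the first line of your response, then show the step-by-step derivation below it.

v0:inf,v1:11,v2:17,v3:inf,v4:13,v5:0,v6:inf,v7:inf

step 1: dist = v0:inf,v1:11,v2:17,v3:inf,v4:13,v5:0,v6:inf,v7:inf
step 2: dist = v0:inf,v1:11,v2:17,v3:inf,v4:13,v5:0,v6:inf,v7:inf
step 3: dist = v0:inf,v1:11,v2:17,v3:inf,v4:13,v5:0,v6:inf,v7:inf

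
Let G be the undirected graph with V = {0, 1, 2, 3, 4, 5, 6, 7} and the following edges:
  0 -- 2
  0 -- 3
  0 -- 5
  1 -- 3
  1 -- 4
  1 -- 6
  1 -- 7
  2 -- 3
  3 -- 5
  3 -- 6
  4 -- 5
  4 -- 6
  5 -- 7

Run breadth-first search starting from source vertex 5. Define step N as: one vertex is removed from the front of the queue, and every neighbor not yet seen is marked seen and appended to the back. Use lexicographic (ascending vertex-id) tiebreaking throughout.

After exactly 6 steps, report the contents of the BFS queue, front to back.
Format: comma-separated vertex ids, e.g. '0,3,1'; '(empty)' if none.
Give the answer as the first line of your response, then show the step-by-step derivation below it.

1,6

step 1: dequeue 5; queue=[0,3,4,7]; order=5
step 2: dequeue 0; queue=[3,4,7,2]; order=5,0
step 3: dequeue 3; queue=[4,7,2,1,6]; order=5,0,3
step 4: dequeue 4; queue=[7,2,1,6]; order=5,0,3,4
step 5: dequeue 7; queue=[2,1,6]; order=5,0,3,4,7
step 6: dequeue 2; queue=[1,6]; order=5,0,3,4,7,2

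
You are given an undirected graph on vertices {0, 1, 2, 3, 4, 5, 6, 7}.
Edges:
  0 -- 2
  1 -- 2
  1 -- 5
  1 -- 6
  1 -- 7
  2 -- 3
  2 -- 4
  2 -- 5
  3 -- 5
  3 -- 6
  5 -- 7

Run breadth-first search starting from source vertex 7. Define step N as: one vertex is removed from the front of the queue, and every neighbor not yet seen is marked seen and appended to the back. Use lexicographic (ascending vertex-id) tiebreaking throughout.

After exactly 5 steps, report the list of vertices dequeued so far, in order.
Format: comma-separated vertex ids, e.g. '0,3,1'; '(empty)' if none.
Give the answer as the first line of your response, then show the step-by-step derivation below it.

7,1,5,2,6

step 1: dequeue 7; queue=[1,5]; order=7
step 2: dequeue 1; queue=[5,2,6]; order=7,1
step 3: dequeue 5; queue=[2,6,3]; order=7,1,5
step 4: dequeue 2; queue=[6,3,0,4]; order=7,1,5,2
step 5: dequeue 6; queue=[3,0,4]; order=7,1,5,2,6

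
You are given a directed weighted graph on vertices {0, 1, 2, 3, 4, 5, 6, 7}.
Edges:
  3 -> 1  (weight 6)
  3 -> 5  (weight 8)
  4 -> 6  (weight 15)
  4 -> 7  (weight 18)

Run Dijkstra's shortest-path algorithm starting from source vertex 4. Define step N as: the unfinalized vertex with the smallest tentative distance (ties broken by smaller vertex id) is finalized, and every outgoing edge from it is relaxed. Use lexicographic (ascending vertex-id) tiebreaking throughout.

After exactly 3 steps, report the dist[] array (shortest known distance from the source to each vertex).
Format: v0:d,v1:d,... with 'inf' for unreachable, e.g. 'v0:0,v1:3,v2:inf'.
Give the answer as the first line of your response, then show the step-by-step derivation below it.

v0:inf,v1:inf,v2:inf,v3:inf,v4:0,v5:inf,v6:15,v7:18

step 1: dist = v0:inf,v1:inf,v2:inf,v3:inf,v4:0,v5:inf,v6:15,v7:18
step 2: dist = v0:inf,v1:inf,v2:inf,v3:inf,v4:0,v5:inf,v6:15,v7:18
step 3: dist = v0:inf,v1:inf,v2:inf,v3:inf,v4:0,v5:inf,v6:15,v7:18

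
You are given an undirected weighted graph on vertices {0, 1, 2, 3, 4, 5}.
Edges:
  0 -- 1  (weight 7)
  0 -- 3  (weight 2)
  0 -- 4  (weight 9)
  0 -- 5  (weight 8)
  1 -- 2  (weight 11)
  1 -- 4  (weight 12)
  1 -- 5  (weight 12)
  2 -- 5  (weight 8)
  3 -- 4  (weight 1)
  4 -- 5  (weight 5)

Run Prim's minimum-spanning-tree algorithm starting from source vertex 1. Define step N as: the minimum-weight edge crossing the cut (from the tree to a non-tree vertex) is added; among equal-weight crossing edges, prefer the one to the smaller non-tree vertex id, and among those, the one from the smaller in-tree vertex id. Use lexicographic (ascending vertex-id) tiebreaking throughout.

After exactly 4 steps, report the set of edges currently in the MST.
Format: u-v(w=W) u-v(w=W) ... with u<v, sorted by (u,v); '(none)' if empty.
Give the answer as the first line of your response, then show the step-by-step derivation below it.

0-1(w=7) 0-3(w=2) 3-4(w=1) 4-5(w=5)

step 1: add edge 0-1 (w=7); MST = {0-1(w=7)}
step 2: add edge 0-3 (w=2); MST = {0-1(w=7) 0-3(w=2)}
step 3: add edge 3-4 (w=1); MST = {0-1(w=7) 0-3(w=2) 3-4(w=1)}
step 4: add edge 4-5 (w=5); MST = {0-1(w=7) 0-3(w=2) 3-4(w=1) 4-5(w=5)}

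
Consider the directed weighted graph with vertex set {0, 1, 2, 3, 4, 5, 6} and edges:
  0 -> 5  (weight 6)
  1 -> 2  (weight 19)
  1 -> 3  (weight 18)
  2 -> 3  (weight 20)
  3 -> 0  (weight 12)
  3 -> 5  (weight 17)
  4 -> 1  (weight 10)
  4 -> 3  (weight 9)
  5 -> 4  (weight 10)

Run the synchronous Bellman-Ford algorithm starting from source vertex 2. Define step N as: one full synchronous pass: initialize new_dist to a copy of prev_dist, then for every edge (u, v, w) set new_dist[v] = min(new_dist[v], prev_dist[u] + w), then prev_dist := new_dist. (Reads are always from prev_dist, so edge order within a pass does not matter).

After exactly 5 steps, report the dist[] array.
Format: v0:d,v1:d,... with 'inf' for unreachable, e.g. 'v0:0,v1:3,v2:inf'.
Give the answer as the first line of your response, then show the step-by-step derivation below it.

v0:32,v1:57,v2:0,v3:20,v4:47,v5:37,v6:inf

step 1: dist = v0:inf,v1:inf,v2:0,v3:20,v4:inf,v5:inf,v6:inf
step 2: dist = v0:32,v1:inf,v2:0,v3:20,v4:inf,v5:37,v6:inf
step 3: dist = v0:32,v1:inf,v2:0,v3:20,v4:47,v5:37,v6:inf
step 4: dist = v0:32,v1:57,v2:0,v3:20,v4:47,v5:37,v6:inf
step 5: dist = v0:32,v1:57,v2:0,v3:20,v4:47,v5:37,v6:inf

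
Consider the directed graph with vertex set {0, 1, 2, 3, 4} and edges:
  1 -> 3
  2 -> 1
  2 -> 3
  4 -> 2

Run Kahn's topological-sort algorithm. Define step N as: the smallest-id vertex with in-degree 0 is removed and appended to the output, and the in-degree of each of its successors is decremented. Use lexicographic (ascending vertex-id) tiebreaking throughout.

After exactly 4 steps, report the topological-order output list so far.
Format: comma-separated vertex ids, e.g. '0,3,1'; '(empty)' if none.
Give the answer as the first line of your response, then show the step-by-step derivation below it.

0,4,2,1

step 1: output 0; order=[0]; indeg=(0,1,1,2,0)
step 2: output 4; order=[0,4]; indeg=(0,1,0,2,0)
step 3: output 2; order=[0,4,2]; indeg=(0,0,0,1,0)
step 4: output 1; order=[0,4,2,1]; indeg=(0,0,0,0,0)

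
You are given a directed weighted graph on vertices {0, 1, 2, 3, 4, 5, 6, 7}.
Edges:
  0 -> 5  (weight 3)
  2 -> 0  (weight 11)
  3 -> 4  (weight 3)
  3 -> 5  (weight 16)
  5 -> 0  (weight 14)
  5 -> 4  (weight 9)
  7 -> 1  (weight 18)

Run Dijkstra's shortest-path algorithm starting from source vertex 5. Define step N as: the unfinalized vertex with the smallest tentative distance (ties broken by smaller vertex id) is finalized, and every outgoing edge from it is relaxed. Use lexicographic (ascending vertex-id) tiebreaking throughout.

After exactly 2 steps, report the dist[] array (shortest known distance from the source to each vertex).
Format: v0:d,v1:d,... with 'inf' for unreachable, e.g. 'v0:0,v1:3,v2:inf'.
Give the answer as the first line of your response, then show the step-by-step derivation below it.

v0:14,v1:inf,v2:inf,v3:inf,v4:9,v5:0,v6:inf,v7:inf

step 1: dist = v0:14,v1:inf,v2:inf,v3:inf,v4:9,v5:0,v6:inf,v7:inf
step 2: dist = v0:14,v1:inf,v2:inf,v3:inf,v4:9,v5:0,v6:inf,v7:inf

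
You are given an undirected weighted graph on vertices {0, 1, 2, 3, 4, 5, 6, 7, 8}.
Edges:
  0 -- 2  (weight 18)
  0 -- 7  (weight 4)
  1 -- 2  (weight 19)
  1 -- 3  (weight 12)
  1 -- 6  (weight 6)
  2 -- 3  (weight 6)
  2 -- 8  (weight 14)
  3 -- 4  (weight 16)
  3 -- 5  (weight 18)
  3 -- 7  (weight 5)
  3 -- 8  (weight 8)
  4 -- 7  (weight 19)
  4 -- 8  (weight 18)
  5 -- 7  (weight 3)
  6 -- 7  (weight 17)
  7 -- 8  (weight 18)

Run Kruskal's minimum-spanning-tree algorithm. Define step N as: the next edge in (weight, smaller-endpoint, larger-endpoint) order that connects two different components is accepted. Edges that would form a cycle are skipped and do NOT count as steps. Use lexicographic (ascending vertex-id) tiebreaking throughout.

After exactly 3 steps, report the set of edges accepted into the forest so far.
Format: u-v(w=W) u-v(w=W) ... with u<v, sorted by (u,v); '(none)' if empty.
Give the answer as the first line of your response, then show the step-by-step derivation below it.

0-7(w=4) 3-7(w=5) 5-7(w=3)

step 1: add edge 5-7 (w=3); MST = {5-7(w=3)}
step 2: add edge 0-7 (w=4); MST = {0-7(w=4) 5-7(w=3)}
step 3: add edge 3-7 (w=5); MST = {0-7(w=4) 3-7(w=5) 5-7(w=3)}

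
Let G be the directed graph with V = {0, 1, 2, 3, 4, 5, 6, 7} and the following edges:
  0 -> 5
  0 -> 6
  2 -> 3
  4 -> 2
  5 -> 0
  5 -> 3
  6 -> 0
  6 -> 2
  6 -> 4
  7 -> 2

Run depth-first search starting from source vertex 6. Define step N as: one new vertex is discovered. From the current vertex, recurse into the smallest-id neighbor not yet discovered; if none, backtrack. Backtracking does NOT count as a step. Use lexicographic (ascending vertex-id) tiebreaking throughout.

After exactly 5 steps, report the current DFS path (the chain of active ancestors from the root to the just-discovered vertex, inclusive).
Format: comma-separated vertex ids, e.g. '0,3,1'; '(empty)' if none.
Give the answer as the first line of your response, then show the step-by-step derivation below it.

6,2

step 1: discover 6; path=6; order=6
step 2: discover 0; path=6>0; order=6,0
step 3: discover 5; path=6>0>5; order=6,0,5
step 4: discover 3; path=6>0>5>3; order=6,0,5,3
step 5: discover 2; path=6>2; order=6,0,5,3,2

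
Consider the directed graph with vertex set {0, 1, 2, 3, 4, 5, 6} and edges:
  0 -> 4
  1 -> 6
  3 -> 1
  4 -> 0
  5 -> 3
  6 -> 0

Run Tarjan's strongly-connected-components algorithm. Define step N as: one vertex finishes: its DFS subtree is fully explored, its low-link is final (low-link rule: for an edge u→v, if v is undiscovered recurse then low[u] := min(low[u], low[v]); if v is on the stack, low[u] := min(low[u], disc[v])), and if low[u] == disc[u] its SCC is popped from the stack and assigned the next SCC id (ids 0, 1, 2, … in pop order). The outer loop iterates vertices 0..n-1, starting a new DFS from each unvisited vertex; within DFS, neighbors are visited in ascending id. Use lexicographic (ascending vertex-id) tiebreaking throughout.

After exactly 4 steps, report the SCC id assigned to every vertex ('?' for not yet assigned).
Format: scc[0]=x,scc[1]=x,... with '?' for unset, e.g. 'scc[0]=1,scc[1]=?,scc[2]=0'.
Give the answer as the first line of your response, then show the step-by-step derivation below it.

scc[0]=0,scc[1]=2,scc[2]=?,scc[3]=?,scc[4]=0,scc[5]=?,scc[6]=1

step 1: low=(low[0]=0,low[1]=?,low[2]=?,low[3]=?,low[4]=0,low[5]=?,low[6]=?); scc=(scc[0]=?,scc[1]=?,scc[2]=?,scc[3]=?,scc[4]=?,scc[5]=?,scc[6]=?)
step 2: low=(low[0]=0,low[1]=?,low[2]=?,low[3]=?,low[4]=0,low[5]=?,low[6]=?); scc=(scc[0]=0,scc[1]=?,scc[2]=?,scc[3]=?,scc[4]=0,scc[5]=?,scc[6]=?)
step 3: low=(low[0]=0,low[1]=2,low[2]=?,low[3]=?,low[4]=0,low[5]=?,low[6]=3); scc=(scc[0]=0,scc[1]=?,scc[2]=?,scc[3]=?,scc[4]=0,scc[5]=?,scc[6]=1)
step 4: low=(low[0]=0,low[1]=2,low[2]=?,low[3]=?,low[4]=0,low[5]=?,low[6]=3); scc=(scc[0]=0,scc[1]=2,scc[2]=?,scc[3]=?,scc[4]=0,scc[5]=?,scc[6]=1)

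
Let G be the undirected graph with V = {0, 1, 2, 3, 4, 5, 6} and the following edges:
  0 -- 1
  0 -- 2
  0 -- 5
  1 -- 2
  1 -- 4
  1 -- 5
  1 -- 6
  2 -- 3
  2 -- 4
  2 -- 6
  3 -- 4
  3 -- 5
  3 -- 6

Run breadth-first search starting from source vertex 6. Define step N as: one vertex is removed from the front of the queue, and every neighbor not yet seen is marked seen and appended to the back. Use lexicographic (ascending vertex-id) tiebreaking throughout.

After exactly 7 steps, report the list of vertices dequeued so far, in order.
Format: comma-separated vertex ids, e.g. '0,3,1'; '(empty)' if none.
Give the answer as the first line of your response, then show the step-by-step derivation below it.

6,1,2,3,0,4,5

step 1: dequeue 6; queue=[1,2,3]; order=6
step 2: dequeue 1; queue=[2,3,0,4,5]; order=6,1
step 3: dequeue 2; queue=[3,0,4,5]; order=6,1,2
step 4: dequeue 3; queue=[0,4,5]; order=6,1,2,3
step 5: dequeue 0; queue=[4,5]; order=6,1,2,3,0
step 6: dequeue 4; queue=[5]; order=6,1,2,3,0,4
step 7: dequeue 5; queue=[(empty)]; order=6,1,2,3,0,4,5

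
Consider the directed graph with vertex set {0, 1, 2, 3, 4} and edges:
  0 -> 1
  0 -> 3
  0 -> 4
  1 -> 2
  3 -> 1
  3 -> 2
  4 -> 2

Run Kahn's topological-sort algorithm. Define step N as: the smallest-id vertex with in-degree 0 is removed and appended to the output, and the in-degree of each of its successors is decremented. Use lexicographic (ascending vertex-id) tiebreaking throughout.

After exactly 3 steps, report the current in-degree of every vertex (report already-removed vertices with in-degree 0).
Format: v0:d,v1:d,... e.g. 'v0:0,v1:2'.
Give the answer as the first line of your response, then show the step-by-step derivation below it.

v0:0,v1:0,v2:1,v3:0,v4:0

step 1: output 0; order=[0]; indeg=(0,1,3,0,0)
step 2: output 3; order=[0,3]; indeg=(0,0,2,0,0)
step 3: output 1; order=[0,3,1]; indeg=(0,0,1,0,0)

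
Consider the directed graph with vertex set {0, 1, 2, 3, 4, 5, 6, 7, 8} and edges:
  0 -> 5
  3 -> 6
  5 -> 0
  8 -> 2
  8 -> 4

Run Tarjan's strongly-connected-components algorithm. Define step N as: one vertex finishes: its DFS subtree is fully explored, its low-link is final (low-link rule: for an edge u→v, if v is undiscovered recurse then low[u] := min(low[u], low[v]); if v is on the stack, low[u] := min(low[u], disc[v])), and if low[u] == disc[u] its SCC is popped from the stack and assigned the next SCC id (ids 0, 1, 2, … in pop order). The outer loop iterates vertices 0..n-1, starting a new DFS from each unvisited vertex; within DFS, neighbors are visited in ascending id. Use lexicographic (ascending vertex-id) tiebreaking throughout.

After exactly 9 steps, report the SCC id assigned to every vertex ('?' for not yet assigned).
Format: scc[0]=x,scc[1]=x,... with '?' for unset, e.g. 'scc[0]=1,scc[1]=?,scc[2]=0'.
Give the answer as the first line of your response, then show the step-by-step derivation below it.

scc[0]=0,scc[1]=1,scc[2]=2,scc[3]=4,scc[4]=5,scc[5]=0,scc[6]=3,scc[7]=6,scc[8]=7

step 1: low=(low[0]=0,low[1]=?,low[2]=?,low[3]=?,low[4]=?,low[5]=0,low[6]=?,low[7]=?,low[8]=?); scc=(scc[0]=?,scc[1]=?,scc[2]=?,scc[3]=?,scc[4]=?,scc[5]=?,scc[6]=?,scc[7]=?,scc[8]=?)
step 2: low=(low[0]=0,low[1]=?,low[2]=?,low[3]=?,low[4]=?,low[5]=0,low[6]=?,low[7]=?,low[8]=?); scc=(scc[0]=0,scc[1]=?,scc[2]=?,scc[3]=?,scc[4]=?,scc[5]=0,scc[6]=?,scc[7]=?,scc[8]=?)
step 3: low=(low[0]=0,low[1]=2,low[2]=?,low[3]=?,low[4]=?,low[5]=0,low[6]=?,low[7]=?,low[8]=?); scc=(scc[0]=0,scc[1]=1,scc[2]=?,scc[3]=?,scc[4]=?,scc[5]=0,scc[6]=?,scc[7]=?,scc[8]=?)
step 4: low=(low[0]=0,low[1]=2,low[2]=3,low[3]=?,low[4]=?,low[5]=0,low[6]=?,low[7]=?,low[8]=?); scc=(scc[0]=0,scc[1]=1,scc[2]=2,scc[3]=?,scc[4]=?,scc[5]=0,scc[6]=?,scc[7]=?,scc[8]=?)
step 5: low=(low[0]=0,low[1]=2,low[2]=3,low[3]=4,low[4]=?,low[5]=0,low[6]=5,low[7]=?,low[8]=?); scc=(scc[0]=0,scc[1]=1,scc[2]=2,scc[3]=?,scc[4]=?,scc[5]=0,scc[6]=3,scc[7]=?,scc[8]=?)
step 6: low=(low[0]=0,low[1]=2,low[2]=3,low[3]=4,low[4]=?,low[5]=0,low[6]=5,low[7]=?,low[8]=?); scc=(scc[0]=0,scc[1]=1,scc[2]=2,scc[3]=4,scc[4]=?,scc[5]=0,scc[6]=3,scc[7]=?,scc[8]=?)
step 7: low=(low[0]=0,low[1]=2,low[2]=3,low[3]=4,low[4]=6,low[5]=0,low[6]=5,low[7]=?,low[8]=?); scc=(scc[0]=0,scc[1]=1,scc[2]=2,scc[3]=4,scc[4]=5,scc[5]=0,scc[6]=3,scc[7]=?,scc[8]=?)
step 8: low=(low[0]=0,low[1]=2,low[2]=3,low[3]=4,low[4]=6,low[5]=0,low[6]=5,low[7]=7,low[8]=?); scc=(scc[0]=0,scc[1]=1,scc[2]=2,scc[3]=4,scc[4]=5,scc[5]=0,scc[6]=3,scc[7]=6,scc[8]=?)
step 9: low=(low[0]=0,low[1]=2,low[2]=3,low[3]=4,low[4]=6,low[5]=0,low[6]=5,low[7]=7,low[8]=8); scc=(scc[0]=0,scc[1]=1,scc[2]=2,scc[3]=4,scc[4]=5,scc[5]=0,scc[6]=3,scc[7]=6,scc[8]=7)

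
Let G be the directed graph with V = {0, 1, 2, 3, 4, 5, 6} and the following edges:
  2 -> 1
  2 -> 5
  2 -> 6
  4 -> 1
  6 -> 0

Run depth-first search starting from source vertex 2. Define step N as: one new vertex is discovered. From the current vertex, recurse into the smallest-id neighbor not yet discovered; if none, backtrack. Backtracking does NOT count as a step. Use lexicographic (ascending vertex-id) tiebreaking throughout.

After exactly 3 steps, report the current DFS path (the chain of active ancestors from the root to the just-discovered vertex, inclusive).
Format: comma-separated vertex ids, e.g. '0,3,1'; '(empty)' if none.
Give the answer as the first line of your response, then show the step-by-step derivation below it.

2,5

step 1: discover 2; path=2; order=2
step 2: discover 1; path=2>1; order=2,1
step 3: discover 5; path=2>5; order=2,1,5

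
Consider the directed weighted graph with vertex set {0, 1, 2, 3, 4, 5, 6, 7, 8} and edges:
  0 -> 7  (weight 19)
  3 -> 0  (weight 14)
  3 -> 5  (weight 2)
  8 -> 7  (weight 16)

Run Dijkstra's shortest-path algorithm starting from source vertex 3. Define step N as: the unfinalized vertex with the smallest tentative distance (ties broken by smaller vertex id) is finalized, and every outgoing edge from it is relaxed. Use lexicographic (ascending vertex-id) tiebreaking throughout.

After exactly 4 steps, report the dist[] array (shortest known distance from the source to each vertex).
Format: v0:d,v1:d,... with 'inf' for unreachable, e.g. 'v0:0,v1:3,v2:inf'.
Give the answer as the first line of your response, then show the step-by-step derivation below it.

v0:14,v1:inf,v2:inf,v3:0,v4:inf,v5:2,v6:inf,v7:33,v8:inf

step 1: dist = v0:14,v1:inf,v2:inf,v3:0,v4:inf,v5:2,v6:inf,v7:inf,v8:inf
step 2: dist = v0:14,v1:inf,v2:inf,v3:0,v4:inf,v5:2,v6:inf,v7:inf,v8:inf
step 3: dist = v0:14,v1:inf,v2:inf,v3:0,v4:inf,v5:2,v6:inf,v7:33,v8:inf
step 4: dist = v0:14,v1:inf,v2:inf,v3:0,v4:inf,v5:2,v6:inf,v7:33,v8:inf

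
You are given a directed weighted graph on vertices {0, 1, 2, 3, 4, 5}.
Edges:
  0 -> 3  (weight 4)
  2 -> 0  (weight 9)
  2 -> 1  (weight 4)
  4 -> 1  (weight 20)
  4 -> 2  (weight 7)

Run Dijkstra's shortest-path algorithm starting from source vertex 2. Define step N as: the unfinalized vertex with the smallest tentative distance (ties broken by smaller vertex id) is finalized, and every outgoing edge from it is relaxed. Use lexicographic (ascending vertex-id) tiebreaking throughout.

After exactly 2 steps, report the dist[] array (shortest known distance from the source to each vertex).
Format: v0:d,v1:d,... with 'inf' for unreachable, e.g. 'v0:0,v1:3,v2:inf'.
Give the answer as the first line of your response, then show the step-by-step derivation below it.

v0:9,v1:4,v2:0,v3:inf,v4:inf,v5:inf

step 1: dist = v0:9,v1:4,v2:0,v3:inf,v4:inf,v5:inf
step 2: dist = v0:9,v1:4,v2:0,v3:inf,v4:inf,v5:inf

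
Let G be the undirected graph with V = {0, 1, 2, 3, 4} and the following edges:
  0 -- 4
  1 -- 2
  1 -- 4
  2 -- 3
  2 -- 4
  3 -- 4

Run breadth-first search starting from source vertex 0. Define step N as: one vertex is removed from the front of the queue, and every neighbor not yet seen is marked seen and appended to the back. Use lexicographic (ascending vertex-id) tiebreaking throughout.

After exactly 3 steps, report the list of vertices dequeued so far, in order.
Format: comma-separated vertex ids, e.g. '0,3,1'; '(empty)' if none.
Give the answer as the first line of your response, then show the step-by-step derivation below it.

0,4,1

step 1: dequeue 0; queue=[4]; order=0
step 2: dequeue 4; queue=[1,2,3]; order=0,4
step 3: dequeue 1; queue=[2,3]; order=0,4,1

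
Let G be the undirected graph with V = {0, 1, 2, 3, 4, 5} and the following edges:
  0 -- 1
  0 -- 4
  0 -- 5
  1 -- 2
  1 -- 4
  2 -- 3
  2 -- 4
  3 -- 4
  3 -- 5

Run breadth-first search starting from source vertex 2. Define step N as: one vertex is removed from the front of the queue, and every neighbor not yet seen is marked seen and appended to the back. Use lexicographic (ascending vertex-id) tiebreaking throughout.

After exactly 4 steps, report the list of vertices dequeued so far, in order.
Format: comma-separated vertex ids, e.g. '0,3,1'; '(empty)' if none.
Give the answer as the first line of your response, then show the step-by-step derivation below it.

2,1,3,4

step 1: dequeue 2; queue=[1,3,4]; order=2
step 2: dequeue 1; queue=[3,4,0]; order=2,1
step 3: dequeue 3; queue=[4,0,5]; order=2,1,3
step 4: dequeue 4; queue=[0,5]; order=2,1,3,4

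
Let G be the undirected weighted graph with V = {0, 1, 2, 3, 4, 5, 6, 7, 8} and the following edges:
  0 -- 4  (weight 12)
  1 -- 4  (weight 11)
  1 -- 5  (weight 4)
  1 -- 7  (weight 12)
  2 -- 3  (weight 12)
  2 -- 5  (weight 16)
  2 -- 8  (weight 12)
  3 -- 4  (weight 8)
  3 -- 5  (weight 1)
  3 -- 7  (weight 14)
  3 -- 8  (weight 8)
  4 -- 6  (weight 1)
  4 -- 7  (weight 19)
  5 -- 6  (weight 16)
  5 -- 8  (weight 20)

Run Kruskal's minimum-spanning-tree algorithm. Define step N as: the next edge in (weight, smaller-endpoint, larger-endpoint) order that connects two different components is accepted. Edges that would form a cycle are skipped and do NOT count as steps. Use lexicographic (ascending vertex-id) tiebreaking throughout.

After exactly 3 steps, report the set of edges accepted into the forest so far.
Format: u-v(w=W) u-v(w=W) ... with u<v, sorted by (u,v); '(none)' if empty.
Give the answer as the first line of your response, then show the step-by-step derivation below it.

1-5(w=4) 3-5(w=1) 4-6(w=1)

step 1: add edge 3-5 (w=1); MST = {3-5(w=1)}
step 2: add edge 4-6 (w=1); MST = {3-5(w=1) 4-6(w=1)}
step 3: add edge 1-5 (w=4); MST = {1-5(w=4) 3-5(w=1) 4-6(w=1)}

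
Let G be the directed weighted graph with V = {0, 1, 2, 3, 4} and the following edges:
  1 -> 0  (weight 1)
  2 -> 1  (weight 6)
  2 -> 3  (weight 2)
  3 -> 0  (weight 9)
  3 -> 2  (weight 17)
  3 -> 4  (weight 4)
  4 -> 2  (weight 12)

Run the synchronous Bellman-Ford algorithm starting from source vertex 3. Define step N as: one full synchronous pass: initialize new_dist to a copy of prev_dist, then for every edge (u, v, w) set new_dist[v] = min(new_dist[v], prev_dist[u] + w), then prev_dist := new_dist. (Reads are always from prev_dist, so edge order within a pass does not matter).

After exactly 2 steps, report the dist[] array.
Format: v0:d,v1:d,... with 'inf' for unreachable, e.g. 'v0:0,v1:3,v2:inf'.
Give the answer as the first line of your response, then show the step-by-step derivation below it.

v0:9,v1:23,v2:16,v3:0,v4:4

step 1: dist = v0:9,v1:inf,v2:17,v3:0,v4:4
step 2: dist = v0:9,v1:23,v2:16,v3:0,v4:4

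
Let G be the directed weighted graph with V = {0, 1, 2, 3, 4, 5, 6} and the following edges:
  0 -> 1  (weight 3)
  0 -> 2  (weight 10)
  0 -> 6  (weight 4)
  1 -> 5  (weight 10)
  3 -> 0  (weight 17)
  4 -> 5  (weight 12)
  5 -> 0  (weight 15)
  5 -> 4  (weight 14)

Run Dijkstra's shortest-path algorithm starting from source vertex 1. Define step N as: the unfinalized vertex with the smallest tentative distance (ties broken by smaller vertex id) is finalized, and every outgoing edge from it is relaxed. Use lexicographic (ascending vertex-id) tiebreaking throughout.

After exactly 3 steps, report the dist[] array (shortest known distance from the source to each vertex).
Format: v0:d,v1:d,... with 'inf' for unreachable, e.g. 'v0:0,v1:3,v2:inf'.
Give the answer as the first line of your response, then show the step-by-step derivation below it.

v0:25,v1:0,v2:inf,v3:inf,v4:24,v5:10,v6:inf

step 1: dist = v0:inf,v1:0,v2:inf,v3:inf,v4:inf,v5:10,v6:inf
step 2: dist = v0:25,v1:0,v2:inf,v3:inf,v4:24,v5:10,v6:inf
step 3: dist = v0:25,v1:0,v2:inf,v3:inf,v4:24,v5:10,v6:inf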